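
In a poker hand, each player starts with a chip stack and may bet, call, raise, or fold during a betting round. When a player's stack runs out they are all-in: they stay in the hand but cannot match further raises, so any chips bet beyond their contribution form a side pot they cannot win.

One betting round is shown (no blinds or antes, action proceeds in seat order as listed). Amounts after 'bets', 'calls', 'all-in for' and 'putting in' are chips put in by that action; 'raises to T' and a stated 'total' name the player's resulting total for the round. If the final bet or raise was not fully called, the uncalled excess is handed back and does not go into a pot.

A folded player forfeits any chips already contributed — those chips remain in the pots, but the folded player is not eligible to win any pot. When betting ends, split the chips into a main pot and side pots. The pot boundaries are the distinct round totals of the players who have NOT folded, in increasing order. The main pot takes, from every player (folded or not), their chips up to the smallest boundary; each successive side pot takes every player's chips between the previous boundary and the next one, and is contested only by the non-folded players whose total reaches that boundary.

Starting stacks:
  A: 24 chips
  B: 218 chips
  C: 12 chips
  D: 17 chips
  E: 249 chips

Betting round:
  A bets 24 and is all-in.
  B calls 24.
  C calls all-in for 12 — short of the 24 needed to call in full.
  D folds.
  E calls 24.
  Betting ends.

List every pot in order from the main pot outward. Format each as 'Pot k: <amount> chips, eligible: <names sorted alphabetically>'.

Contributions: A=24, B=24, C=12, E=24
Folded: D
Pot levels (distinct totals of non-folded players): 12, 24
Layer 1-12: 12 each from A, B, C, E = 12*4 = 48 chips; eligible A, B, C, E
Layer 13-24: 12 each from A, B, E = 12*3 = 36 chips; eligible A, B, E

Pot 1: 48 chips, eligible: A, B, C, E
Pot 2: 36 chips, eligible: A, B, E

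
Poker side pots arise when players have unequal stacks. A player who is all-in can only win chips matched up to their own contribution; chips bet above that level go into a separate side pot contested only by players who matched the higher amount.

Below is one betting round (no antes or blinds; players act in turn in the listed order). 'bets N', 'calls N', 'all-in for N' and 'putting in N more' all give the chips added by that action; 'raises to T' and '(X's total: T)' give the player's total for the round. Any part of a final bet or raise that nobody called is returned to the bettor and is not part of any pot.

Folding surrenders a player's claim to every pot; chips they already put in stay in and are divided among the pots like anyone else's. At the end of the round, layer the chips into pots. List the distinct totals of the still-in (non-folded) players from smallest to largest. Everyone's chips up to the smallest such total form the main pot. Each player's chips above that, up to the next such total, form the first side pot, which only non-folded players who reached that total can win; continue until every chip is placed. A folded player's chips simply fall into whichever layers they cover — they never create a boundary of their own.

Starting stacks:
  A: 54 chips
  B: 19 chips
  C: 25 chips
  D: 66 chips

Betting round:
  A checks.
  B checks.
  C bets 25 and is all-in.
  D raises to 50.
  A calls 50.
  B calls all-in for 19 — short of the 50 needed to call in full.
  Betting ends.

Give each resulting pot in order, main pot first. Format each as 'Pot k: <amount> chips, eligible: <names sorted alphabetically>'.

Pot 1: 76 chips, eligible: A, B, C, D
Pot 2: 18 chips, eligible: A, C, D
Pot 3: 50 chips, eligible: A, D

Derivation:
Contributions: A=50, B=19, C=25, D=50
Pot levels (distinct totals of non-folded players): 19, 25, 50
Layer 1-19: 19 each from A, B, C, D = 19*4 = 76 chips; eligible A, B, C, D
Layer 20-25: 6 each from A, C, D = 6*3 = 18 chips; eligible A, C, D
Layer 26-50: 25 each from A, D = 25*2 = 50 chips; eligible A, D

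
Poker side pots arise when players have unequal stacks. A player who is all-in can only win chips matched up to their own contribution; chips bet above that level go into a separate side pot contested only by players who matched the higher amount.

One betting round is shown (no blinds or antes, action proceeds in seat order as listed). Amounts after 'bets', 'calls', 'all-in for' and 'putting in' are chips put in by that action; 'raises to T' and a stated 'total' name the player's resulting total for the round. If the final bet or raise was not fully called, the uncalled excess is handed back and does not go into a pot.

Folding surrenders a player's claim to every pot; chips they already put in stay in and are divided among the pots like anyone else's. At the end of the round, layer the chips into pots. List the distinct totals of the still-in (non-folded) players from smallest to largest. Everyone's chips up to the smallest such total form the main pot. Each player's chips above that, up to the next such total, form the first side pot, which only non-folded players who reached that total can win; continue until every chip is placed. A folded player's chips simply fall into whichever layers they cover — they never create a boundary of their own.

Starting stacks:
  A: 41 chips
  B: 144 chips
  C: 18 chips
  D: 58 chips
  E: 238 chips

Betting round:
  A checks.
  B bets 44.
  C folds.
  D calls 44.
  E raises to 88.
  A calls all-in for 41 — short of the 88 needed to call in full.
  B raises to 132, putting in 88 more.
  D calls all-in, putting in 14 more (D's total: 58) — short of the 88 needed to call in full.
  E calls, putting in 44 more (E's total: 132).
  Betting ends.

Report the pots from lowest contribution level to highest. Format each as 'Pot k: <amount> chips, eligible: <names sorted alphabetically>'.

Pot 1: 164 chips, eligible: A, B, D, E
Pot 2: 51 chips, eligible: B, D, E
Pot 3: 148 chips, eligible: B, E

Derivation:
Contributions: A=41, B=132, D=58, E=132
Folded: C
Pot levels (distinct totals of non-folded players): 41, 58, 132
Layer 1-41: 41 each from A, B, D, E = 41*4 = 164 chips; eligible A, B, D, E
Layer 42-58: 17 each from B, D, E = 17*3 = 51 chips; eligible B, D, E
Layer 59-132: 74 each from B, E = 74*2 = 148 chips; eligible B, E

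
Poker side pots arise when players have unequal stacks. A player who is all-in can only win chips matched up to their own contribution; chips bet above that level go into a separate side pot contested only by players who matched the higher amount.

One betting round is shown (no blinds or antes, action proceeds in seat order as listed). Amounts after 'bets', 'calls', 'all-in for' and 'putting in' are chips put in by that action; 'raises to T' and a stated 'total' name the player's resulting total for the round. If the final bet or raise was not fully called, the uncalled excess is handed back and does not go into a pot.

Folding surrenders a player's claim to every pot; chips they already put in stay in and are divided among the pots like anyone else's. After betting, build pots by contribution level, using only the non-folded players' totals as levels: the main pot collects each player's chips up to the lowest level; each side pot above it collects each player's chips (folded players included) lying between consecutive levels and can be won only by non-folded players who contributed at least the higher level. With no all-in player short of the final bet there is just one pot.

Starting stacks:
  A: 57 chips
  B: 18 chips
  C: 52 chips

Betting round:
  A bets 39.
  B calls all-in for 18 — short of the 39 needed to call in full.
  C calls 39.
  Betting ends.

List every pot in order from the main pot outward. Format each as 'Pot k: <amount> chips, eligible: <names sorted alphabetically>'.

Contributions: A=39, B=18, C=39
Pot levels (distinct totals of non-folded players): 18, 39
Layer 1-18: 18 each from A, B, C = 18*3 = 54 chips; eligible A, B, C
Layer 19-39: 21 each from A, C = 21*2 = 42 chips; eligible A, C

Pot 1: 54 chips, eligible: A, B, C
Pot 2: 42 chips, eligible: A, C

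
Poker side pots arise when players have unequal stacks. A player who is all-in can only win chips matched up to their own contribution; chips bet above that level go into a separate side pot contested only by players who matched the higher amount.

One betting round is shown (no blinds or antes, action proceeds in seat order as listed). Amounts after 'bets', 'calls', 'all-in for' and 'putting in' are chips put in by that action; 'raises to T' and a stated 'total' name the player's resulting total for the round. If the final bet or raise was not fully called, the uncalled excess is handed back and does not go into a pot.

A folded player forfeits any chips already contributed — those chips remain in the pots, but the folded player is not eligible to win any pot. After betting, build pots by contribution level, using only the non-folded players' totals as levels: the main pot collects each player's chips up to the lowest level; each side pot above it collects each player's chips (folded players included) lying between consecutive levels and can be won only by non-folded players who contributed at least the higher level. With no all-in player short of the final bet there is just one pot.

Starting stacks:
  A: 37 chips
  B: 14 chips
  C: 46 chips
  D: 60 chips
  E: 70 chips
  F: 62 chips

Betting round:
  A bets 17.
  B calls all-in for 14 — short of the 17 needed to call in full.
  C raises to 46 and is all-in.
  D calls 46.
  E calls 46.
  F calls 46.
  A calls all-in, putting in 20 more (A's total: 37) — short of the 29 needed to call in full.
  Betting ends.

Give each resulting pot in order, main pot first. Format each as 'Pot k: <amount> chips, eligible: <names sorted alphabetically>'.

Pot 1: 84 chips, eligible: A, B, C, D, E, F
Pot 2: 115 chips, eligible: A, C, D, E, F
Pot 3: 36 chips, eligible: C, D, E, F

Derivation:
Contributions: A=37, B=14, C=46, D=46, E=46, F=46
Pot levels (distinct totals of non-folded players): 14, 37, 46
Layer 1-14: 14 each from A, B, C, D, E, F = 14*6 = 84 chips; eligible A, B, C, D, E, F
Layer 15-37: 23 each from A, C, D, E, F = 23*5 = 115 chips; eligible A, C, D, E, F
Layer 38-46: 9 each from C, D, E, F = 9*4 = 36 chips; eligible C, D, E, F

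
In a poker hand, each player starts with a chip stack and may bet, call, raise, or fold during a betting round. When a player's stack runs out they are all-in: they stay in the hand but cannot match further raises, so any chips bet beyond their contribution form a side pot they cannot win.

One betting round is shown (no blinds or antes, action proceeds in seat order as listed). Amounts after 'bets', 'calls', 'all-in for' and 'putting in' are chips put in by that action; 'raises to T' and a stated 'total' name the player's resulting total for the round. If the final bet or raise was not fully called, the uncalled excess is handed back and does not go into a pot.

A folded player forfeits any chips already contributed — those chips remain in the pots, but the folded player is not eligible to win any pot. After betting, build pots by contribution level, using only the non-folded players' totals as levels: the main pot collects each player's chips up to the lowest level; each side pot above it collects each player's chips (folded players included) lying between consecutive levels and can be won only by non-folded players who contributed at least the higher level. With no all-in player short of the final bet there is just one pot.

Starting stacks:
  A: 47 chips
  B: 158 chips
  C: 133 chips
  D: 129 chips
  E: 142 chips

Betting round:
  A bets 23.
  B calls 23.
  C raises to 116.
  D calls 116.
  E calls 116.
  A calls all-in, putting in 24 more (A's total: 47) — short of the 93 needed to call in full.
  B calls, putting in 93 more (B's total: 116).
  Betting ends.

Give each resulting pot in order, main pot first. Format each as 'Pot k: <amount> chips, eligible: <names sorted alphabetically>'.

Pot 1: 235 chips, eligible: A, B, C, D, E
Pot 2: 276 chips, eligible: B, C, D, E

Derivation:
Contributions: A=47, B=116, C=116, D=116, E=116
Pot levels (distinct totals of non-folded players): 47, 116
Layer 1-47: 47 each from A, B, C, D, E = 47*5 = 235 chips; eligible A, B, C, D, E
Layer 48-116: 69 each from B, C, D, E = 69*4 = 276 chips; eligible B, C, D, E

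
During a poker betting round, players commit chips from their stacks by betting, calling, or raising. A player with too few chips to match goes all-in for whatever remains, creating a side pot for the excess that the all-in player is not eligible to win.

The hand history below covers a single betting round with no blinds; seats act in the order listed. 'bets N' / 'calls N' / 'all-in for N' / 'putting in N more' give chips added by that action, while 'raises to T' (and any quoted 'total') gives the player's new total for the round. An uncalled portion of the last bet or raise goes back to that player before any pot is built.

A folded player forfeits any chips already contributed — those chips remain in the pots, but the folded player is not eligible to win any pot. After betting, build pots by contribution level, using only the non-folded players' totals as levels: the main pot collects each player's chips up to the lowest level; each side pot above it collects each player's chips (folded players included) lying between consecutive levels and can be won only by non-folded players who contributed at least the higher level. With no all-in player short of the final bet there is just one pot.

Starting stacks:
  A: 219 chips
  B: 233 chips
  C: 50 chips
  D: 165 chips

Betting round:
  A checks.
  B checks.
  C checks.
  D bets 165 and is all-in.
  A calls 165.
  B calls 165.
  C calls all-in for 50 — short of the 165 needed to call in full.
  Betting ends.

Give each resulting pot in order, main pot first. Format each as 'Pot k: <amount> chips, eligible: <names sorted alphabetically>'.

Pot 1: 200 chips, eligible: A, B, C, D
Pot 2: 345 chips, eligible: A, B, D

Derivation:
Contributions: A=165, B=165, C=50, D=165
Pot levels (distinct totals of non-folded players): 50, 165
Layer 1-50: 50 each from A, B, C, D = 50*4 = 200 chips; eligible A, B, C, D
Layer 51-165: 115 each from A, B, D = 115*3 = 345 chips; eligible A, B, D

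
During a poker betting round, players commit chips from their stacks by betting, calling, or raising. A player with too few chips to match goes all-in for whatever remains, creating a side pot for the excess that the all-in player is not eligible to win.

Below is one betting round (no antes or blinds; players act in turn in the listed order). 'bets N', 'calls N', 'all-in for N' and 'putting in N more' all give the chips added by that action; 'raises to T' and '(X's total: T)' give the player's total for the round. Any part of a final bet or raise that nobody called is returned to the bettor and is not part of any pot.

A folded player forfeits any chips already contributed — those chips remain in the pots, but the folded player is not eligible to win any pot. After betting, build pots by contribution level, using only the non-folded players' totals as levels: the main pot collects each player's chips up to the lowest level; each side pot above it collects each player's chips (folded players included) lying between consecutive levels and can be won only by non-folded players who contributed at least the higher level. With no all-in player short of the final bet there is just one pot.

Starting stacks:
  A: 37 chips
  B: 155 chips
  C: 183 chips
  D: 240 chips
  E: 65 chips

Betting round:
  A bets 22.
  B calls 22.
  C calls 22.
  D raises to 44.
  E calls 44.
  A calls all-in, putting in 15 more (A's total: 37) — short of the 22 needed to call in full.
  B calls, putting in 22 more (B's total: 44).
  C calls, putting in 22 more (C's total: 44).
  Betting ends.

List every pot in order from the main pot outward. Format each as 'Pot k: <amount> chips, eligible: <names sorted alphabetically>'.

Contributions: A=37, B=44, C=44, D=44, E=44
Pot levels (distinct totals of non-folded players): 37, 44
Layer 1-37: 37 each from A, B, C, D, E = 37*5 = 185 chips; eligible A, B, C, D, E
Layer 38-44: 7 each from B, C, D, E = 7*4 = 28 chips; eligible B, C, D, E

Pot 1: 185 chips, eligible: A, B, C, D, E
Pot 2: 28 chips, eligible: B, C, D, E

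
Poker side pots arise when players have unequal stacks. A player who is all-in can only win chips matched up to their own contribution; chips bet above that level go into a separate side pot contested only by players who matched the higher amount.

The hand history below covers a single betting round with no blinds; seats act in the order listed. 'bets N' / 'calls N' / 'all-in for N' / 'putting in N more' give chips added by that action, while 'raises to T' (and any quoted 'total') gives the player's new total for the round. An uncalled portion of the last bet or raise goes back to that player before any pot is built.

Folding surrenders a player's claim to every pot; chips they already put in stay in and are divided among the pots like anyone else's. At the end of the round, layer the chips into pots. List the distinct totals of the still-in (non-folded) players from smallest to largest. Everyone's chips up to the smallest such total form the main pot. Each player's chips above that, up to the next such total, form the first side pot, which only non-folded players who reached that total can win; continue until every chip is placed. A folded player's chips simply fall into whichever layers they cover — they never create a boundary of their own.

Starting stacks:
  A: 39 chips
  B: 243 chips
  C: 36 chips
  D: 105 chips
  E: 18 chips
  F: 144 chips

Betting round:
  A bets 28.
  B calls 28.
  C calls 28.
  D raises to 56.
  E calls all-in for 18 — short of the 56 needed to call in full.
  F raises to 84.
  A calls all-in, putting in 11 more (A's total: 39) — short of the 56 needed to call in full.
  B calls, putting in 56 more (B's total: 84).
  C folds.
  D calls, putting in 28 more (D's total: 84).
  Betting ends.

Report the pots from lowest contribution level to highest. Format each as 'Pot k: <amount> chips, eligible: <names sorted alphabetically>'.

Contributions: A=39, B=84, C=28, D=84, E=18, F=84
Folded: C
Pot levels (distinct totals of non-folded players): 18, 39, 84
Layer 1-18: 18 each from A, B, C, D, E, F = 18*6 = 108 chips; eligible A, B, D, E, F
Layer 19-39: A 21 + B 21 + C 10 + D 21 + F 21 = 94 chips; eligible A, B, D, F
Layer 40-84: 45 each from B, D, F = 45*3 = 135 chips; eligible B, D, F

Pot 1: 108 chips, eligible: A, B, D, E, F
Pot 2: 94 chips, eligible: A, B, D, F
Pot 3: 135 chips, eligible: B, D, F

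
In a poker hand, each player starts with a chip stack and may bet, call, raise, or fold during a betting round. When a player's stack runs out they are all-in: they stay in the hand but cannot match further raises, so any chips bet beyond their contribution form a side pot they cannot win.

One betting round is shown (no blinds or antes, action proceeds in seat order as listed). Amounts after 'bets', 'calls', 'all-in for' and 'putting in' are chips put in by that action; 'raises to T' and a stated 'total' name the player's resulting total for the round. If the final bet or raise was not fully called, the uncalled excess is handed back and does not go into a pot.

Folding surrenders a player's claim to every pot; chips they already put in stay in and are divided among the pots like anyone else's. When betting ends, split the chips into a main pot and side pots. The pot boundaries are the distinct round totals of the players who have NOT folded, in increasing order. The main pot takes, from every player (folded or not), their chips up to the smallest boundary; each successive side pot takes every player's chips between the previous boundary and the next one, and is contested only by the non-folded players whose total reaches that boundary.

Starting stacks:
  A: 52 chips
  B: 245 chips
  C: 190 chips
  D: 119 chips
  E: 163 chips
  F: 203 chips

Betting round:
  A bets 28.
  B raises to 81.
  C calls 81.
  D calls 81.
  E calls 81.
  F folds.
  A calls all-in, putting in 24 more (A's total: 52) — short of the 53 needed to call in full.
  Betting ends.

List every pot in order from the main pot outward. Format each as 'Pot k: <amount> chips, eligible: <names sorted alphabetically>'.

Contributions: A=52, B=81, C=81, D=81, E=81
Folded: F
Pot levels (distinct totals of non-folded players): 52, 81
Layer 1-52: 52 each from A, B, C, D, E = 52*5 = 260 chips; eligible A, B, C, D, E
Layer 53-81: 29 each from B, C, D, E = 29*4 = 116 chips; eligible B, C, D, E

Pot 1: 260 chips, eligible: A, B, C, D, E
Pot 2: 116 chips, eligible: B, C, D, E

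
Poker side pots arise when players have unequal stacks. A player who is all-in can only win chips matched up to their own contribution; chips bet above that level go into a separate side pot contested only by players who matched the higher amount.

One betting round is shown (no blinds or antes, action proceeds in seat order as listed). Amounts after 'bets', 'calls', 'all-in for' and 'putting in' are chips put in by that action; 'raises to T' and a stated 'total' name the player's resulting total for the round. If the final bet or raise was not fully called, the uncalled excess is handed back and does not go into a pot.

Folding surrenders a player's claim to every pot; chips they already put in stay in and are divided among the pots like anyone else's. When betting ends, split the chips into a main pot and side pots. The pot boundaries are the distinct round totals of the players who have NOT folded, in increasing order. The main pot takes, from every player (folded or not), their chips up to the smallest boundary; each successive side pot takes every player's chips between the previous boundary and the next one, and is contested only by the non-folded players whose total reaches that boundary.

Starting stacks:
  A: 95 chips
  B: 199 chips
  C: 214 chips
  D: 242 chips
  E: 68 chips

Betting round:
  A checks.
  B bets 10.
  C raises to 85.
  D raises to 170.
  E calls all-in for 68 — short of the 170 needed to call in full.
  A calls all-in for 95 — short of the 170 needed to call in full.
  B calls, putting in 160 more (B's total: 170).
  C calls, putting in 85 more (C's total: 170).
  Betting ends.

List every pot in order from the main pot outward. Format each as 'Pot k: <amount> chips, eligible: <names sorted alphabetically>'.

Pot 1: 340 chips, eligible: A, B, C, D, E
Pot 2: 108 chips, eligible: A, B, C, D
Pot 3: 225 chips, eligible: B, C, D

Derivation:
Contributions: A=95, B=170, C=170, D=170, E=68
Pot levels (distinct totals of non-folded players): 68, 95, 170
Layer 1-68: 68 each from A, B, C, D, E = 68*5 = 340 chips; eligible A, B, C, D, E
Layer 69-95: 27 each from A, B, C, D = 27*4 = 108 chips; eligible A, B, C, D
Layer 96-170: 75 each from B, C, D = 75*3 = 225 chips; eligible B, C, D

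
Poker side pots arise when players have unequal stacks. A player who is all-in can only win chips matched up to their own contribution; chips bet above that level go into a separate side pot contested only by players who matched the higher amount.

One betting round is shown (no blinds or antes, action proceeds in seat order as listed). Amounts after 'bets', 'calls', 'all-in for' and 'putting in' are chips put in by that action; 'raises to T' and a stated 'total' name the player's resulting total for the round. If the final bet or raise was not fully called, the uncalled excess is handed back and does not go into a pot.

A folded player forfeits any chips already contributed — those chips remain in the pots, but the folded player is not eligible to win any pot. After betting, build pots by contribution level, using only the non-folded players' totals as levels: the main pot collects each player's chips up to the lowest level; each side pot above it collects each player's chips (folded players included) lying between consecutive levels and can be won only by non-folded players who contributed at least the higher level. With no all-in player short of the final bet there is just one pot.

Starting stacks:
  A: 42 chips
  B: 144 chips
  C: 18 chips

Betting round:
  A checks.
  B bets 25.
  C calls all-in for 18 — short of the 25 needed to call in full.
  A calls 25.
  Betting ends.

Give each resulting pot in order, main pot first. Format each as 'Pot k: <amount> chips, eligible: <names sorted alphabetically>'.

Pot 1: 54 chips, eligible: A, B, C
Pot 2: 14 chips, eligible: A, B

Derivation:
Contributions: A=25, B=25, C=18
Pot levels (distinct totals of non-folded players): 18, 25
Layer 1-18: 18 each from A, B, C = 18*3 = 54 chips; eligible A, B, C
Layer 19-25: 7 each from A, B = 7*2 = 14 chips; eligible A, B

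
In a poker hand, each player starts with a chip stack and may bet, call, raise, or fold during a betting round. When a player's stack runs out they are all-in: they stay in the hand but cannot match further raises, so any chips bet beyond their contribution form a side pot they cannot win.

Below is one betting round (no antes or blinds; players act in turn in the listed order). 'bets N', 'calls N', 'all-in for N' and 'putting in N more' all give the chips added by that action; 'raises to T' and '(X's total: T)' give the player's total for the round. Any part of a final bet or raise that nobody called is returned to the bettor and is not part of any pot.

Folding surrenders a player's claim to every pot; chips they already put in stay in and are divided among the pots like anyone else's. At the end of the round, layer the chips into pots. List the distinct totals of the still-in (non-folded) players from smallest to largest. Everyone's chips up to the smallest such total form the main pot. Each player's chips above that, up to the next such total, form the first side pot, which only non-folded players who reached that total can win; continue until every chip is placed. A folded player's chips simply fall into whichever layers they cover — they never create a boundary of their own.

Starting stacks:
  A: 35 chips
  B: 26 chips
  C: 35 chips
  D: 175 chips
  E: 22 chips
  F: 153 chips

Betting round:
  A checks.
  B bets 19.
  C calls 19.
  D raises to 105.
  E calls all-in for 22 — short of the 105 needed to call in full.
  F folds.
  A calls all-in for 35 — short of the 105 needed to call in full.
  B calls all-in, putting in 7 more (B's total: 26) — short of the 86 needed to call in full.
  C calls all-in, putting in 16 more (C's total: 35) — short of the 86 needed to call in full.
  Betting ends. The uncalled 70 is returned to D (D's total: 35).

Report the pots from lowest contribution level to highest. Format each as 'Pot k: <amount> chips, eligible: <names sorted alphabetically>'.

Pot 1: 110 chips, eligible: A, B, C, D, E
Pot 2: 16 chips, eligible: A, B, C, D
Pot 3: 27 chips, eligible: A, C, D

Derivation:
Contributions (after 70 returned to D): A=35, B=26, C=35, D=35, E=22
Folded: F
Pot levels (distinct totals of non-folded players): 22, 26, 35
Layer 1-22: 22 each from A, B, C, D, E = 22*5 = 110 chips; eligible A, B, C, D, E
Layer 23-26: 4 each from A, B, C, D = 4*4 = 16 chips; eligible A, B, C, D
Layer 27-35: 9 each from A, C, D = 9*3 = 27 chips; eligible A, C, D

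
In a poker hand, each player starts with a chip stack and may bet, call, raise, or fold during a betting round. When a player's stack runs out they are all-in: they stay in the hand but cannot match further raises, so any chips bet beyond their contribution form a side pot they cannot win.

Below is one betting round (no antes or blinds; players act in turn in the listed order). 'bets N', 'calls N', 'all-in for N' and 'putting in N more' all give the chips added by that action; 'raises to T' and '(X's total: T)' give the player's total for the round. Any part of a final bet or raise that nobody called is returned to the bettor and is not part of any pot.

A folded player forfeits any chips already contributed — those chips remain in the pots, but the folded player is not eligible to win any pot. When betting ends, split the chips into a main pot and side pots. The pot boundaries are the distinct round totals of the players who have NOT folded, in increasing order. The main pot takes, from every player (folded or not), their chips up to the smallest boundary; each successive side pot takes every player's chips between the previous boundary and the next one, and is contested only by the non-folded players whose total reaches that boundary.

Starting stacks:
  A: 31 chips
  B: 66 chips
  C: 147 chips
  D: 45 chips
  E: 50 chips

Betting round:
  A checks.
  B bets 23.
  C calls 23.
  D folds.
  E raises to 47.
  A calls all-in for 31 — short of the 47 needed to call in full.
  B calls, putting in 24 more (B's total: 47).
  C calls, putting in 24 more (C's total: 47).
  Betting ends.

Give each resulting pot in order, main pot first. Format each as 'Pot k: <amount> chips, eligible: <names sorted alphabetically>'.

Pot 1: 124 chips, eligible: A, B, C, E
Pot 2: 48 chips, eligible: B, C, E

Derivation:
Contributions: A=31, B=47, C=47, E=47
Folded: D
Pot levels (distinct totals of non-folded players): 31, 47
Layer 1-31: 31 each from A, B, C, E = 31*4 = 124 chips; eligible A, B, C, E
Layer 32-47: 16 each from B, C, E = 16*3 = 48 chips; eligible B, C, E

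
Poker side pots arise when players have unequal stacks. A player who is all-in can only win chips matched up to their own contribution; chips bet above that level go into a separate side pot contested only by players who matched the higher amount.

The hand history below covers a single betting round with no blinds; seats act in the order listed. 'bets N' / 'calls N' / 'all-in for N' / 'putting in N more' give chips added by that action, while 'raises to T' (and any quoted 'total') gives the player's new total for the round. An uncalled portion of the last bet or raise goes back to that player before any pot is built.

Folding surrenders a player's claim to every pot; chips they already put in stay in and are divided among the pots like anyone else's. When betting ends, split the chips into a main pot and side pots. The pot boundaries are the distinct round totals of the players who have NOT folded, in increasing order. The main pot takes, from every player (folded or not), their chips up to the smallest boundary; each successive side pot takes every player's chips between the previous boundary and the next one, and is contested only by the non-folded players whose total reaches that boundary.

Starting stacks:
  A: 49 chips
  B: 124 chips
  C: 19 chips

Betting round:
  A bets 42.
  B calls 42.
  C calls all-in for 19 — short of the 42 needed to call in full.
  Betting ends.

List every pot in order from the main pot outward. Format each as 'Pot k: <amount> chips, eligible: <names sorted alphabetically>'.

Pot 1: 57 chips, eligible: A, B, C
Pot 2: 46 chips, eligible: A, B

Derivation:
Contributions: A=42, B=42, C=19
Pot levels (distinct totals of non-folded players): 19, 42
Layer 1-19: 19 each from A, B, C = 19*3 = 57 chips; eligible A, B, C
Layer 20-42: 23 each from A, B = 23*2 = 46 chips; eligible A, B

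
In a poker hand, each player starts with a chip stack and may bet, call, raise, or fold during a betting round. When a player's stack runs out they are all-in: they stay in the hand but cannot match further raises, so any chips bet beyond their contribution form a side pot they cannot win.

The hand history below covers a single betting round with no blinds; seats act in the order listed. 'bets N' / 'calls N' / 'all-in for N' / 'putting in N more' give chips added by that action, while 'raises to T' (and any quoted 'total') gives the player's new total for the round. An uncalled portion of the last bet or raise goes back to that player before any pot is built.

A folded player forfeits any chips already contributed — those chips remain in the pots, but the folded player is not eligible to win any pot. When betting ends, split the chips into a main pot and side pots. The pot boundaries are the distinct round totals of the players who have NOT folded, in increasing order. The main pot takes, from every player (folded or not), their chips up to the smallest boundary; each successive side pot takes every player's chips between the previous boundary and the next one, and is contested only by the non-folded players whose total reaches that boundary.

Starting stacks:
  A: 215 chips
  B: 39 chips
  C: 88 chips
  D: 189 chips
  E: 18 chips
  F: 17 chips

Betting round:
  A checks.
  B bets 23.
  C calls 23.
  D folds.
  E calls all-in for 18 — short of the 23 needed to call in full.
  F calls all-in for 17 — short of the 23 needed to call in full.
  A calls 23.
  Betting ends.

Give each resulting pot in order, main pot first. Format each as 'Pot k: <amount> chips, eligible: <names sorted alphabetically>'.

Contributions: A=23, B=23, C=23, E=18, F=17
Folded: D
Pot levels (distinct totals of non-folded players): 17, 18, 23
Layer 1-17: 17 each from A, B, C, E, F = 17*5 = 85 chips; eligible A, B, C, E, F
Layer 18-18: 1 each from A, B, C, E = 1*4 = 4 chips; eligible A, B, C, E
Layer 19-23: 5 each from A, B, C = 5*3 = 15 chips; eligible A, B, C

Pot 1: 85 chips, eligible: A, B, C, E, F
Pot 2: 4 chips, eligible: A, B, C, E
Pot 3: 15 chips, eligible: A, B, C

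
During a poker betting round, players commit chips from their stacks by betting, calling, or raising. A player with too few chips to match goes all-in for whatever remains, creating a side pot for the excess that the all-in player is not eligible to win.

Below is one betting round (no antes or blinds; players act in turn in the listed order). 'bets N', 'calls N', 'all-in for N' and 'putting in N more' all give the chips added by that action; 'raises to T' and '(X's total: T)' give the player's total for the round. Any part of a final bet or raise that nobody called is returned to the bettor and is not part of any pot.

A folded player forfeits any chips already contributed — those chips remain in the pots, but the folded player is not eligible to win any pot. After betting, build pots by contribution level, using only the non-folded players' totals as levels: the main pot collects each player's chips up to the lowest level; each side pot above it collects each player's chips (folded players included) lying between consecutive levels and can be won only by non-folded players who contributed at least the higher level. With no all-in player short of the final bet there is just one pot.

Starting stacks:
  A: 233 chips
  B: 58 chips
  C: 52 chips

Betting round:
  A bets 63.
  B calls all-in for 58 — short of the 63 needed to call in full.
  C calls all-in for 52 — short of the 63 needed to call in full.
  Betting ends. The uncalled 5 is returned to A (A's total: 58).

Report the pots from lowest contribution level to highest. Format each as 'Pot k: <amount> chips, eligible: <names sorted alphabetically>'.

Contributions (after 5 returned to A): A=58, B=58, C=52
Pot levels (distinct totals of non-folded players): 52, 58
Layer 1-52: 52 each from A, B, C = 52*3 = 156 chips; eligible A, B, C
Layer 53-58: 6 each from A, B = 6*2 = 12 chips; eligible A, B

Pot 1: 156 chips, eligible: A, B, C
Pot 2: 12 chips, eligible: A, B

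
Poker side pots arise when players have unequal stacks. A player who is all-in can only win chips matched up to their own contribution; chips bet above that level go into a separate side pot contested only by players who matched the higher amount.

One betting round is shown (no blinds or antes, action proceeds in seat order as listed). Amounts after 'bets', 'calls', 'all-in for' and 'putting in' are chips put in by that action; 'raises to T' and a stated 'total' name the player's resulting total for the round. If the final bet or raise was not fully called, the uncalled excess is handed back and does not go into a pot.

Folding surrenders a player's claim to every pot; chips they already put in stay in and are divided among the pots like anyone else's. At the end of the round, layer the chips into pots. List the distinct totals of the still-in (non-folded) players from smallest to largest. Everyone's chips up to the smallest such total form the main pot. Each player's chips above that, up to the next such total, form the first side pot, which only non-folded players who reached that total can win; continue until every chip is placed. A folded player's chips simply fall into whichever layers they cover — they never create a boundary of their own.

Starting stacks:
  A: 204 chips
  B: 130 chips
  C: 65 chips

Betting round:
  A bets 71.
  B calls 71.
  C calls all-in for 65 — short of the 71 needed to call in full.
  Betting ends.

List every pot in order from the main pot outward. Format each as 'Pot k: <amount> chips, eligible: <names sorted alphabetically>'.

Pot 1: 195 chips, eligible: A, B, C
Pot 2: 12 chips, eligible: A, B

Derivation:
Contributions: A=71, B=71, C=65
Pot levels (distinct totals of non-folded players): 65, 71
Layer 1-65: 65 each from A, B, C = 65*3 = 195 chips; eligible A, B, C
Layer 66-71: 6 each from A, B = 6*2 = 12 chips; eligible A, B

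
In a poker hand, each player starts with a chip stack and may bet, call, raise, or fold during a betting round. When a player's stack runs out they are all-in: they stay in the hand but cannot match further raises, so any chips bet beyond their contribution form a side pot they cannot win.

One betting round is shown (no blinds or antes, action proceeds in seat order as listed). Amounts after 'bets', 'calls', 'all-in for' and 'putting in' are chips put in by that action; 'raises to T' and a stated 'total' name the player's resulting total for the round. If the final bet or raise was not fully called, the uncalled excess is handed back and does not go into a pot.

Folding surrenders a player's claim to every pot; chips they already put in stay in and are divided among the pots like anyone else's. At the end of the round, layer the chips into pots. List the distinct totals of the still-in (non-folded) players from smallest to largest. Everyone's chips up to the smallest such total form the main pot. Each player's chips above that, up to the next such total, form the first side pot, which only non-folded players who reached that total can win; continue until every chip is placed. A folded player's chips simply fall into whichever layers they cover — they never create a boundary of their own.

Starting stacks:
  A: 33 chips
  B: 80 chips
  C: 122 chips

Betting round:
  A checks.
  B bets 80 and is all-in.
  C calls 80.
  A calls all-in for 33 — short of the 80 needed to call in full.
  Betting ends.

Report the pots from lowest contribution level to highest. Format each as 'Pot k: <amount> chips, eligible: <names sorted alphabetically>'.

Contributions: A=33, B=80, C=80
Pot levels (distinct totals of non-folded players): 33, 80
Layer 1-33: 33 each from A, B, C = 33*3 = 99 chips; eligible A, B, C
Layer 34-80: 47 each from B, C = 47*2 = 94 chips; eligible B, C

Pot 1: 99 chips, eligible: A, B, C
Pot 2: 94 chips, eligible: B, C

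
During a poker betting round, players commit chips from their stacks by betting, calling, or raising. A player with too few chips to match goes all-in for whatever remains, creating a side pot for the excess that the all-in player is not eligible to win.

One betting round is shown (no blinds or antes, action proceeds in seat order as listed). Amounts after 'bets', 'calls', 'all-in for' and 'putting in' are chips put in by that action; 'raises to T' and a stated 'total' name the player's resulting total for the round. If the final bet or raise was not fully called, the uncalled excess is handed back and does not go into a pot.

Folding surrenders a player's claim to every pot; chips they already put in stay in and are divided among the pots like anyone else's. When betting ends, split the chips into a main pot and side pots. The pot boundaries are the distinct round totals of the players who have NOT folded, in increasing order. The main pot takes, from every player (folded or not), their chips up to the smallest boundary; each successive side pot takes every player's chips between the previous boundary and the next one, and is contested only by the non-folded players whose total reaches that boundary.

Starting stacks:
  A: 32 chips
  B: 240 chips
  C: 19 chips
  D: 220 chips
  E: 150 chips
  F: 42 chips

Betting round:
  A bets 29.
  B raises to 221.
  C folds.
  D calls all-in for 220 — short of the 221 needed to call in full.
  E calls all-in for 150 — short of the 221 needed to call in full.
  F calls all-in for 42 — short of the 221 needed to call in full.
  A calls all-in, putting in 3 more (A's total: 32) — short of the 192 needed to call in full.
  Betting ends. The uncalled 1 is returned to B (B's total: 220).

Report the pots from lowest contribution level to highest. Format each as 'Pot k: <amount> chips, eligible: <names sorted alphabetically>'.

Pot 1: 160 chips, eligible: A, B, D, E, F
Pot 2: 40 chips, eligible: B, D, E, F
Pot 3: 324 chips, eligible: B, D, E
Pot 4: 140 chips, eligible: B, D

Derivation:
Contributions (after 1 returned to B): A=32, B=220, D=220, E=150, F=42
Folded: C
Pot levels (distinct totals of non-folded players): 32, 42, 150, 220
Layer 1-32: 32 each from A, B, D, E, F = 32*5 = 160 chips; eligible A, B, D, E, F
Layer 33-42: 10 each from B, D, E, F = 10*4 = 40 chips; eligible B, D, E, F
Layer 43-150: 108 each from B, D, E = 108*3 = 324 chips; eligible B, D, E
Layer 151-220: 70 each from B, D = 70*2 = 140 chips; eligible B, D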